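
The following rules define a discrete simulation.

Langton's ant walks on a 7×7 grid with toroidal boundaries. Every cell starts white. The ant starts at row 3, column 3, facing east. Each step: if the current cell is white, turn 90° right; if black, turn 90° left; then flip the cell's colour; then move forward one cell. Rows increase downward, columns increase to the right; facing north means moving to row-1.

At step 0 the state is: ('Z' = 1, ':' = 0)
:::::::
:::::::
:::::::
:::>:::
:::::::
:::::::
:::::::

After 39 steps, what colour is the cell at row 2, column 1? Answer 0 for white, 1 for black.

1

step 0: :::::::
:::::::
:::::::
:::>:::
:::::::
:::::::
:::::::
step 1: :::::::
:::::::
:::::::
:::Z:::
:::v:::
:::::::
:::::::
step 2: :::::::
:::::::
:::::::
:::Z:::
::<Z:::
:::::::
:::::::
step 3: :::::::
:::::::
:::::::
::^Z:::
::ZZ:::
:::::::
:::::::
step 4: :::::::
:::::::
:::::::
::Z>:::
::ZZ:::
:::::::
:::::::
step 5: :::::::
:::::::
:::^:::
::Z::::
::ZZ:::
:::::::
:::::::
step 6: :::::::
:::::::
:::Z>::
::Z::::
::ZZ:::
:::::::
:::::::
step 7: :::::::
:::::::
:::ZZ::
::Z:v::
::ZZ:::
:::::::
:::::::
step 8: :::::::
:::::::
:::ZZ::
::Z<Z::
::ZZ:::
:::::::
:::::::
step 9: :::::::
:::::::
:::^Z::
::ZZZ::
::ZZ:::
:::::::
:::::::
step 10: :::::::
:::::::
::<:Z::
::ZZZ::
::ZZ:::
:::::::
:::::::
step 11: :::::::
::^::::
::Z:Z::
::ZZZ::
::ZZ:::
:::::::
:::::::
step 12: :::::::
::Z>:::
::Z:Z::
::ZZZ::
::ZZ:::
:::::::
:::::::
step 13: :::::::
::ZZ:::
::ZvZ::
::ZZZ::
::ZZ:::
:::::::
:::::::
step 14: :::::::
::ZZ:::
::<ZZ::
::ZZZ::
::ZZ:::
:::::::
:::::::
step 15: :::::::
::ZZ:::
:::ZZ::
::vZZ::
::ZZ:::
:::::::
:::::::
step 16: :::::::
::ZZ:::
:::ZZ::
:::>Z::
::ZZ:::
:::::::
:::::::
step 17: :::::::
::ZZ:::
:::^Z::
::::Z::
::ZZ:::
:::::::
:::::::
step 18: :::::::
::ZZ:::
::<:Z::
::::Z::
::ZZ:::
:::::::
:::::::
step 19: :::::::
::^Z:::
::Z:Z::
::::Z::
::ZZ:::
:::::::
:::::::
step 20: :::::::
:<:Z:::
::Z:Z::
::::Z::
::ZZ:::
:::::::
:::::::
step 21: :^:::::
:Z:Z:::
::Z:Z::
::::Z::
::ZZ:::
:::::::
:::::::
step 22: :Z>::::
:Z:Z:::
::Z:Z::
::::Z::
::ZZ:::
:::::::
:::::::
step 23: :ZZ::::
:ZvZ:::
::Z:Z::
::::Z::
::ZZ:::
:::::::
:::::::
step 24: :ZZ::::
:<ZZ:::
::Z:Z::
::::Z::
::ZZ:::
:::::::
:::::::
step 25: :ZZ::::
::ZZ:::
:vZ:Z::
::::Z::
::ZZ:::
:::::::
:::::::
step 26: :ZZ::::
::ZZ:::
<ZZ:Z::
::::Z::
::ZZ:::
:::::::
:::::::
step 27: :ZZ::::
^:ZZ:::
ZZZ:Z::
::::Z::
::ZZ:::
:::::::
:::::::
step 28: :ZZ::::
Z>ZZ:::
ZZZ:Z::
::::Z::
::ZZ:::
:::::::
:::::::
step 29: :ZZ::::
ZZZZ:::
ZvZ:Z::
::::Z::
::ZZ:::
:::::::
:::::::
step 30: :ZZ::::
ZZZZ:::
Z:>:Z::
::::Z::
::ZZ:::
:::::::
:::::::
step 31: :ZZ::::
ZZ^Z:::
Z:::Z::
::::Z::
::ZZ:::
:::::::
:::::::
step 32: :ZZ::::
Z<:Z:::
Z:::Z::
::::Z::
::ZZ:::
:::::::
:::::::
step 33: :ZZ::::
Z::Z:::
Zv::Z::
::::Z::
::ZZ:::
:::::::
:::::::
step 34: :ZZ::::
Z::Z:::
<Z::Z::
::::Z::
::ZZ:::
:::::::
:::::::
step 35: :ZZ::::
Z::Z:::
:Z::Z::
v:::Z::
::ZZ:::
:::::::
:::::::
step 36: :ZZ::::
Z::Z:::
:Z::Z::
Z:::Z:<
::ZZ:::
:::::::
:::::::
step 37: :ZZ::::
Z::Z:::
:Z::Z:^
Z:::Z:Z
::ZZ:::
:::::::
:::::::
step 38: :ZZ::::
Z::Z:::
>Z::Z:Z
Z:::Z:Z
::ZZ:::
:::::::
:::::::
step 39: :ZZ::::
Z::Z:::
ZZ::Z:Z
v:::Z:Z
::ZZ:::
:::::::
:::::::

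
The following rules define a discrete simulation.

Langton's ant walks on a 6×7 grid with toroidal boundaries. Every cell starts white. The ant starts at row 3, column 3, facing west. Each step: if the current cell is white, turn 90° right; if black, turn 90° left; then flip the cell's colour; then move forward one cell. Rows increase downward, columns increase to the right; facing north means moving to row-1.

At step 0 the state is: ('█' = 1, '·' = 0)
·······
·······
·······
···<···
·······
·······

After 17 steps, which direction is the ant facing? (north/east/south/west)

south

step 0: ·······
·······
·······
···<···
·······
·······
step 1: ·······
·······
···^···
···█···
·······
·······
step 2: ·······
·······
···█>··
···█···
·······
·······
step 3: ·······
·······
···██··
···█v··
·······
·······
step 4: ·······
·······
···██··
···<█··
·······
·······
step 5: ·······
·······
···██··
····█··
···v···
·······
step 6: ·······
·······
···██··
····█··
··<█···
·······
step 7: ·······
·······
···██··
··^·█··
··██···
·······
step 8: ·······
·······
···██··
··█>█··
··██···
·······
step 9: ·······
·······
···██··
··███··
··█v···
·······
step 10: ·······
·······
···██··
··███··
··█·>··
·······
step 11: ·······
·······
···██··
··███··
··█·█··
····v··
step 12: ·······
·······
···██··
··███··
··█·█··
···<█··
step 13: ·······
·······
···██··
··███··
··█^█··
···██··
step 14: ·······
·······
···██··
··███··
··██>··
···██··
step 15: ·······
·······
···██··
··██^··
··██···
···██··
step 16: ·······
·······
···██··
··█<···
··██···
···██··
step 17: ·······
·······
···██··
··█····
··█v···
···██··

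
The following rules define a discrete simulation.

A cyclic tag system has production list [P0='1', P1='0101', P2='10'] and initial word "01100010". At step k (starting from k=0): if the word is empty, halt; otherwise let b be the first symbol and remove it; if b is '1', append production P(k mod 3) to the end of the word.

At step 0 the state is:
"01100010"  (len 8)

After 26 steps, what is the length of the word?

[0] "01100010"  (len 8)
[1] "1100010"  (len 7)
[2] "1000100101"  (len 10)
[3] "00010010110"  (len 11)
[4] "0010010110"  (len 10)
[5] "010010110"  (len 9)
[6] "10010110"  (len 8)
[7] "00101101"  (len 8)
[8] "0101101"  (len 7)
[9] "101101"  (len 6)
[10] "011011"  (len 6)
[11] "11011"  (len 5)
[12] "101110"  (len 6)
[13] "011101"  (len 6)
[14] "11101"  (len 5)
[15] "110110"  (len 6)
[16] "101101"  (len 6)
[17] "011010101"  (len 9)
[18] "11010101"  (len 8)
[19] "10101011"  (len 8)
[20] "01010110101"  (len 11)
[21] "1010110101"  (len 10)
[22] "0101101011"  (len 10)
[23] "101101011"  (len 9)
[24] "0110101110"  (len 10)
[25] "110101110"  (len 9)
[26] "101011100101"  (len 12)

12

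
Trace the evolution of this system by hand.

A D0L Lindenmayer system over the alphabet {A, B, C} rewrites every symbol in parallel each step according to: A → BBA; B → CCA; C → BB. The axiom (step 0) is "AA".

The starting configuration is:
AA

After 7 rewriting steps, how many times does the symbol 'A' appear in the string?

k=0  AA
k=1  BBABBA
k=2  CCACCABBACCACCABBA
k=3  BBBBBBABBBBBBACCACCABBABBBBBBABBBBBBACCACCABBA
k=4  CCACCACCACCACCACCABBACCACCACCACCACCACCABBABBBBBBABBBBBBACC…CACCACCACCABBACCACCACCACCACCACCABBABBBBBBABBBBBBACCACCABBA  (len 130)
k=5  BBBBBBABBBBBBABBBBBBABBBBBBABBBBBBABBBBBBACCACCABBABBBBBBA…CACCACCACCABBACCACCACCACCACCACCABBABBBBBBABBBBBBACCACCABBA  (len 334)
k=6  CCACCACCACCACCACCABBACCACCACCACCACCACCABBACCACCACCACCACCAC…CACCACCACCABBACCACCACCACCACCACCABBABBBBBBABBBBBBACCACCABBA  (len 930)
k=7  BBBBBBABBBBBBABBBBBBABBBBBBABBBBBBABBBBBBACCACCABBABBBBBBA…CACCACCACCABBACCACCACCACCACCACCABBABBBBBBABBBBBBACCACCABBA  (len 2414)

554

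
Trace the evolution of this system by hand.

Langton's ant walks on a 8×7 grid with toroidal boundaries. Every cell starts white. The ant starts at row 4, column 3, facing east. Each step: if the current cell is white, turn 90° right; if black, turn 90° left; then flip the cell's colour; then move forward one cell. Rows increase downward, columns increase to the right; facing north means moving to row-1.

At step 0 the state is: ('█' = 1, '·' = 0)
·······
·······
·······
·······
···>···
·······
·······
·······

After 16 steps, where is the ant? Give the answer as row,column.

step 0: ·······
·······
·······
·······
···>···
·······
·······
·······
step 1: ·······
·······
·······
·······
···█···
···v···
·······
·······
step 2: ·······
·······
·······
·······
···█···
··<█···
·······
·······
step 3: ·······
·······
·······
·······
··^█···
··██···
·······
·······
step 4: ·······
·······
·······
·······
··█>···
··██···
·······
·······
step 5: ·······
·······
·······
···^···
··█····
··██···
·······
·······
step 6: ·······
·······
·······
···█>··
··█····
··██···
·······
·······
step 7: ·······
·······
·······
···██··
··█·v··
··██···
·······
·······
step 8: ·······
·······
·······
···██··
··█<█··
··██···
·······
·······
step 9: ·······
·······
·······
···^█··
··███··
··██···
·······
·······
step 10: ·······
·······
·······
··<·█··
··███··
··██···
·······
·······
step 11: ·······
·······
··^····
··█·█··
··███··
··██···
·······
·······
step 12: ·······
·······
··█>···
··█·█··
··███··
··██···
·······
·······
step 13: ·······
·······
··██···
··█v█··
··███··
··██···
·······
·······
step 14: ·······
·······
··██···
··<██··
··███··
··██···
·······
·······
step 15: ·······
·······
··██···
···██··
··v██··
··██···
·······
·······
step 16: ·······
·······
··██···
···██··
···>█··
··██···
·······
·······

4,3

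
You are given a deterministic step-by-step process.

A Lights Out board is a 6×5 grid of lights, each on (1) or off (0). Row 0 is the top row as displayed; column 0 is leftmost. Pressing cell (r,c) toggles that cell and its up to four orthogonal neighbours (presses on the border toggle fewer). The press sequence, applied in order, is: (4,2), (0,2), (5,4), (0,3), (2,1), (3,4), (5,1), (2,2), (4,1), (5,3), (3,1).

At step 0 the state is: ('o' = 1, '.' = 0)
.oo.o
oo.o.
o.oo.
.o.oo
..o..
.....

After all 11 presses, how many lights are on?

11

0) .oo.o
oo.o.
o.oo.
.o.oo
..o..
.....
1) .oo.o
oo.o.
o.oo.
.oooo
.o.o.
..o..
2) ...oo
oooo.
o.oo.
.oooo
.o.o.
..o..
3) ...oo
oooo.
o.oo.
.oooo
.o.oo
..ooo
4) ..o..
ooo..
o.oo.
.oooo
.o.oo
..ooo
5) ..o..
o.o..
.o.o.
..ooo
.o.oo
..ooo
6) ..o..
o.o..
.o.oo
..o..
.o.o.
..ooo
7) ..o..
o.o..
.o.oo
..o..
...o.
oo.oo
8) ..o..
o....
..o.o
.....
...o.
oo.oo
9) ..o..
o....
..o.o
.o...
oooo.
o..oo
10) ..o..
o....
..o.o
.o...
ooo..
o.o..
11) ..o..
o....
.oo.o
o.o..
o.o..
o.o..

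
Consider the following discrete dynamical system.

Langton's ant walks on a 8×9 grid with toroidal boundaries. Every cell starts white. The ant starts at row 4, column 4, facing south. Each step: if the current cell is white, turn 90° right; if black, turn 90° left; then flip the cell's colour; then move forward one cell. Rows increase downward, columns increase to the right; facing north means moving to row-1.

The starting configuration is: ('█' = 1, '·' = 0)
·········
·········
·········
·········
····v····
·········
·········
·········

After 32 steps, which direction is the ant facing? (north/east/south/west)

[0] ·········
·········
·········
·········
····v····
·········
·········
·········
[1] ·········
·········
·········
·········
···<█····
·········
·········
·········
[2] ·········
·········
·········
···^·····
···██····
·········
·········
·········
[3] ·········
·········
·········
···█>····
···██····
·········
·········
·········
[4] ·········
·········
·········
···██····
···█v····
·········
·········
·········
[5] ·········
·········
·········
···██····
···█·>···
·········
·········
·········
[6] ·········
·········
·········
···██····
···█·█···
·····v···
·········
·········
[7] ·········
·········
·········
···██····
···█·█···
····<█···
·········
·········
[8] ·········
·········
·········
···██····
···█^█···
····██···
·········
·········
[9] ·········
·········
·········
···██····
···██>···
····██···
·········
·········
[10] ·········
·········
·········
···██^···
···██····
····██···
·········
·········
[11] ·········
·········
·········
···███>··
···██····
····██···
·········
·········
[12] ·········
·········
·········
···████··
···██·v··
····██···
·········
·········
[13] ·········
·········
·········
···████··
···██<█··
····██···
·········
·········
[14] ·········
·········
·········
···██^█··
···████··
····██···
·········
·········
[15] ·········
·········
·········
···█<·█··
···████··
····██···
·········
·········
[16] ·········
·········
·········
···█··█··
···█v██··
····██···
·········
·········
[17] ·········
·········
·········
···█··█··
···█·>█··
····██···
·········
·········
[18] ·········
·········
·········
···█·^█··
···█··█··
····██···
·········
·········
[19] ·········
·········
·········
···█·█>··
···█··█··
····██···
·········
·········
[20] ·········
·········
······^··
···█·█···
···█··█··
····██···
·········
·········
[21] ·········
·········
······█>·
···█·█···
···█··█··
····██···
·········
·········
[22] ·········
·········
······██·
···█·█·v·
···█··█··
····██···
·········
·········
[23] ·········
·········
······██·
···█·█<█·
···█··█··
····██···
·········
·········
[24] ·········
·········
······^█·
···█·███·
···█··█··
····██···
·········
·········
[25] ·········
·········
·····<·█·
···█·███·
···█··█··
····██···
·········
·········
[26] ·········
·····^···
·····█·█·
···█·███·
···█··█··
····██···
·········
·········
[27] ·········
·····█>··
·····█·█·
···█·███·
···█··█··
····██···
·········
·········
[28] ·········
·····██··
·····█v█·
···█·███·
···█··█··
····██···
·········
·········
[29] ·········
·····██··
·····<██·
···█·███·
···█··█··
····██···
·········
·········
[30] ·········
·····██··
······██·
···█·v██·
···█··█··
····██···
·········
·········
[31] ·········
·····██··
······██·
···█··>█·
···█··█··
····██···
·········
·········
[32] ·········
·····██··
······^█·
···█···█·
···█··█··
····██···
·········
·········

north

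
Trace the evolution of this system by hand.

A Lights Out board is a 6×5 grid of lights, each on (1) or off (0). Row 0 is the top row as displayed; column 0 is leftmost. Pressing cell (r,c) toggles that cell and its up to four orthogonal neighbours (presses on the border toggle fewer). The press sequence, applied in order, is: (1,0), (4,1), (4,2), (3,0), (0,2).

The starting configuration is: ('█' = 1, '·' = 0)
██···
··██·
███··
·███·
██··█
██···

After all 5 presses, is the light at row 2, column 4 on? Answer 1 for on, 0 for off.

t=0: ██···
··██·
███··
·███·
██··█
██···
t=1: ·█···
████·
·██··
·███·
██··█
██···
t=2: ·█···
████·
·██··
··██·
··█·█
█····
t=3: ·█···
████·
·██··
···█·
·█·██
█·█··
t=4: ·█···
████·
███··
██·█·
██·██
█·█··
t=5: ··██·
██·█·
███··
██·█·
██·██
█·█··

0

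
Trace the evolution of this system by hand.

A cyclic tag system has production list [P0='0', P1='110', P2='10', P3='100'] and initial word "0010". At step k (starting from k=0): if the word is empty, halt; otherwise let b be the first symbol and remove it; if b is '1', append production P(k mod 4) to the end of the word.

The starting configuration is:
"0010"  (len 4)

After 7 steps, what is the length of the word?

t=0: "0010"  (len 4)
t=1: "010"  (len 3)
t=2: "10"  (len 2)
t=3: "010"  (len 3)
t=4: "10"  (len 2)
t=5: "00"  (len 2)
t=6: "0"  (len 1)
t=7: (halted — word empty)

0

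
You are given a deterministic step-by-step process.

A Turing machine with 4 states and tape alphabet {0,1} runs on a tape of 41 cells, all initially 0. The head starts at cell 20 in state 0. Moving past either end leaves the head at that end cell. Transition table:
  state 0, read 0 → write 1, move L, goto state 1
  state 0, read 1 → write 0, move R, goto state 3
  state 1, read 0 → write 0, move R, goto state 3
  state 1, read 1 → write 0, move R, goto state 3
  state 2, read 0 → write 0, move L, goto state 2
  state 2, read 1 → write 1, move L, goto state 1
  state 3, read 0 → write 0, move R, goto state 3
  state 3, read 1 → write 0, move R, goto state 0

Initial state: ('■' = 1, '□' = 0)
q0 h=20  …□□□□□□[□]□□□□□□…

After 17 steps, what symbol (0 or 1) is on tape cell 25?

1

step 0: q0 h=20  …□□□□□□[□]□□□□□□…
step 1: q1 h=19  …□□□□□□[□]■□□□□□…
step 2: q3 h=20  …□□□□□□[■]□□□□□□…
step 3: q0 h=21  …□□□□□□[□]□□□□□□…
step 4: q1 h=20  …□□□□□□[□]■□□□□□…
step 5: q3 h=21  …□□□□□□[■]□□□□□□…
step 6: q0 h=22  …□□□□□□[□]□□□□□□…
step 7: q1 h=21  …□□□□□□[□]■□□□□□…
step 8: q3 h=22  …□□□□□□[■]□□□□□□…
step 9: q0 h=23  …□□□□□□[□]□□□□□□…
step 10: q1 h=22  …□□□□□□[□]■□□□□□…
step 11: q3 h=23  …□□□□□□[■]□□□□□□…
step 12: q0 h=24  …□□□□□□[□]□□□□□□…
step 13: q1 h=23  …□□□□□□[□]■□□□□□…
step 14: q3 h=24  …□□□□□□[■]□□□□□□…
step 15: q0 h=25  …□□□□□□[□]□□□□□□…
step 16: q1 h=24  …□□□□□□[□]■□□□□□…
step 17: q3 h=25  …□□□□□□[■]□□□□□□…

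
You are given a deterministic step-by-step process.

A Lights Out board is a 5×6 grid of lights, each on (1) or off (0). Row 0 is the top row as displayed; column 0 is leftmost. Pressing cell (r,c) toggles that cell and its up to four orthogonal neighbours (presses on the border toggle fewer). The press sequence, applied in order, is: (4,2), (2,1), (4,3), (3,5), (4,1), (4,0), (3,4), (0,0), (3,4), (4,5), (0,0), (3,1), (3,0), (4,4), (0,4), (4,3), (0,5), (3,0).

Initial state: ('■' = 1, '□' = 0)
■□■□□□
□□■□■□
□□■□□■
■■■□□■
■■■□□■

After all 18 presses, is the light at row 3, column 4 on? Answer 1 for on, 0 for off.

gen 0: ■□■□□□
□□■□■□
□□■□□■
■■■□□■
■■■□□■
gen 1: ■□■□□□
□□■□■□
□□■□□■
■■□□□■
■□□■□■
gen 2: ■□■□□□
□■■□■□
■■□□□■
■□□□□■
■□□■□■
gen 3: ■□■□□□
□■■□■□
■■□□□■
■□□■□■
■□■□■■
gen 4: ■□■□□□
□■■□■□
■■□□□□
■□□■■□
■□■□■□
gen 5: ■□■□□□
□■■□■□
■■□□□□
■■□■■□
□■□□■□
gen 6: ■□■□□□
□■■□■□
■■□□□□
□■□■■□
■□□□■□
gen 7: ■□■□□□
□■■□■□
■■□□■□
□■□□□■
■□□□□□
gen 8: □■■□□□
■■■□■□
■■□□■□
□■□□□■
■□□□□□
gen 9: □■■□□□
■■■□■□
■■□□□□
□■□■■□
■□□□■□
gen 10: □■■□□□
■■■□■□
■■□□□□
□■□■■■
■□□□□■
gen 11: ■□■□□□
□■■□■□
■■□□□□
□■□■■■
■□□□□■
gen 12: ■□■□□□
□■■□■□
■□□□□□
■□■■■■
■■□□□■
gen 13: ■□■□□□
□■■□■□
□□□□□□
□■■■■■
□■□□□■
gen 14: ■□■□□□
□■■□■□
□□□□□□
□■■■□■
□■□■■□
gen 15: ■□■■■■
□■■□□□
□□□□□□
□■■■□■
□■□■■□
gen 16: ■□■■■■
□■■□□□
□□□□□□
□■■□□■
□■■□□□
gen 17: ■□■■□□
□■■□□■
□□□□□□
□■■□□■
□■■□□□
gen 18: ■□■■□□
□■■□□■
■□□□□□
■□■□□■
■■■□□□

0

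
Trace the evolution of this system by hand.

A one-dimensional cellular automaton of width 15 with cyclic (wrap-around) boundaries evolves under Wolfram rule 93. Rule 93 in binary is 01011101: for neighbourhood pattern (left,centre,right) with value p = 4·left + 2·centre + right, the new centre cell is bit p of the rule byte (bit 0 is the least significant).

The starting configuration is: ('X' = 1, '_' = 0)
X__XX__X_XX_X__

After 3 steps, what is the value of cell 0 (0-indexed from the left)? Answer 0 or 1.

0) X__XX__X_XX_X__
1) XX_XXX_X_XX_XX_
2) XX_X_X_X_XX_XX_
3) XX_X_X_X_XX_XX_

1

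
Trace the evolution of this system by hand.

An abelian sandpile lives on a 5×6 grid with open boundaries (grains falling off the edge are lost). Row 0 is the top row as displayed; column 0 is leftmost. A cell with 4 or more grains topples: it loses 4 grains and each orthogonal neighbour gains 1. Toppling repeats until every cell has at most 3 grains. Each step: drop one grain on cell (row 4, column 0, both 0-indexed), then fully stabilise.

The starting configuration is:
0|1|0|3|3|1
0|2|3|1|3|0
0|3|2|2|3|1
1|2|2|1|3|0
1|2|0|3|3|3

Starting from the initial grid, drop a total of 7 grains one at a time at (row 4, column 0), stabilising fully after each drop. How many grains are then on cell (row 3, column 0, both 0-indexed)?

[0] 0|1|0|3|3|1
0|2|3|1|3|0
0|3|2|2|3|1
1|2|2|1|3|0
1|2|0|3|3|3
[1] 0|1|0|3|3|1
0|2|3|1|3|0
0|3|2|2|3|1
1|2|2|1|3|0
2|2|0|3|3|3
[2] 0|1|0|3|3|1
0|2|3|1|3|0
0|3|2|2|3|1
1|2|2|1|3|0
3|2|0|3|3|3
[3] 0|1|0|3|3|1
0|2|3|1|3|0
0|3|2|2|3|1
2|2|2|1|3|0
0|3|0|3|3|3
[4] 0|1|0|3|3|1
0|2|3|1|3|0
0|3|2|2|3|1
2|2|2|1|3|0
1|3|0|3|3|3
[5] 0|1|0|3|3|1
0|2|3|1|3|0
0|3|2|2|3|1
2|2|2|1|3|0
2|3|0|3|3|3
[6] 0|1|0|3|3|1
0|2|3|1|3|0
0|3|2|2|3|1
2|2|2|1|3|0
3|3|0|3|3|3
[7] 0|1|0|3|3|1
0|2|3|1|3|0
0|3|2|2|3|1
3|3|2|1|3|0
1|0|1|3|3|3

3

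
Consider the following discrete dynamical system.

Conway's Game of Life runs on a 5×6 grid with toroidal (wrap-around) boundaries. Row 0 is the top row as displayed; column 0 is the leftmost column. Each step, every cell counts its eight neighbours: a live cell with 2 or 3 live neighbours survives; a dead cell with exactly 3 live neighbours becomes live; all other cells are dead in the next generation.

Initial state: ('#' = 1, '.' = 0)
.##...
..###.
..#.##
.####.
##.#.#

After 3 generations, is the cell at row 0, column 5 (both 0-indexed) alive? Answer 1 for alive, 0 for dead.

0

k=0  .##...
..###.
..#.##
.####.
##.#.#
k=1  .....#
....##
.....#
......
.....#
k=2  #....#
#...##
....##
......
......
k=3  #...#.
......
#...#.
......
......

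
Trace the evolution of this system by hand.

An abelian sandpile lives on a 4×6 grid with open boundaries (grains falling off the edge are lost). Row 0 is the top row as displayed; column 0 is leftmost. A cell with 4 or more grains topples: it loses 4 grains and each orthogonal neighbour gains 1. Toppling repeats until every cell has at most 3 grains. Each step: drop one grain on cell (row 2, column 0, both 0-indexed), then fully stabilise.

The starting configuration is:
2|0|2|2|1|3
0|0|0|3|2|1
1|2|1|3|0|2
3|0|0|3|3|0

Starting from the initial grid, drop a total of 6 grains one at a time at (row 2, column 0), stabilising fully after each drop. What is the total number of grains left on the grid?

36

step 0: 2|0|2|2|1|3
0|0|0|3|2|1
1|2|1|3|0|2
3|0|0|3|3|0
step 1: 2|0|2|2|1|3
0|0|0|3|2|1
2|2|1|3|0|2
3|0|0|3|3|0
step 2: 2|0|2|2|1|3
0|0|0|3|2|1
3|2|1|3|0|2
3|0|0|3|3|0
step 3: 2|0|2|2|1|3
1|0|0|3|2|1
1|3|1|3|0|2
0|1|0|3|3|0
step 4: 2|0|2|2|1|3
1|0|0|3|2|1
2|3|1|3|0|2
0|1|0|3|3|0
step 5: 2|0|2|2|1|3
1|0|0|3|2|1
3|3|1|3|0|2
0|1|0|3|3|0
step 6: 2|0|2|2|1|3
2|1|0|3|2|1
1|0|2|3|0|2
1|2|0|3|3|0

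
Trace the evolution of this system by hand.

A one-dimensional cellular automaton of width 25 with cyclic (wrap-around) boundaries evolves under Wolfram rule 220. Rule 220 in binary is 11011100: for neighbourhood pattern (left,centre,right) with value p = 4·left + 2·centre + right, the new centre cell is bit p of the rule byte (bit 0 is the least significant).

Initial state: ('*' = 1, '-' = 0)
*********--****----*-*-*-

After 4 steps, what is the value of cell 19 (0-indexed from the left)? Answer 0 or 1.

gen 0: *********--****----*-*-*-
gen 1: **********-*****---*-*-*-
gen 2: **********-******--*-*-*-
gen 3: **********-*******-*-*-*-
gen 4: **********-*******-*-*-*-

1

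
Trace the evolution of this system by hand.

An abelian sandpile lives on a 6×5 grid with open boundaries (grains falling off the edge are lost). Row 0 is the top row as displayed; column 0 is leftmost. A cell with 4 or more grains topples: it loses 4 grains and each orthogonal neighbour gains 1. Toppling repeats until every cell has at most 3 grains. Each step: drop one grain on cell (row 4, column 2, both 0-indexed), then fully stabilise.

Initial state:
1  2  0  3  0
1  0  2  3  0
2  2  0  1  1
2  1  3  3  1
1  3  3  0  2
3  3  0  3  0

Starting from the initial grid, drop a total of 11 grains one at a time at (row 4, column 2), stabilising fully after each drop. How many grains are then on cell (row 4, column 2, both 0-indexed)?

step 0: 1  2  0  3  0
1  0  2  3  0
2  2  0  1  1
2  1  3  3  1
1  3  3  0  2
3  3  0  3  0
step 1: 1  2  0  3  0
1  0  2  3  0
2  2  1  2  1
2  3  1  0  2
3  1  2  2  2
0  1  2  3  0
step 2: 1  2  0  3  0
1  0  2  3  0
2  2  1  2  1
2  3  1  0  2
3  1  3  2  2
0  1  2  3  0
step 3: 1  2  0  3  0
1  0  2  3  0
2  2  1  2  1
2  3  2  0  2
3  2  0  3  2
0  1  3  3  0
step 4: 1  2  0  3  0
1  0  2  3  0
2  2  1  2  1
2  3  2  0  2
3  2  1  3  2
0  1  3  3  0
step 5: 1  2  0  3  0
1  0  2  3  0
2  2  1  2  1
2  3  2  0  2
3  2  2  3  2
0  1  3  3  0
step 6: 1  2  0  3  0
1  0  2  3  0
2  2  1  2  1
2  3  2  0  2
3  2  3  3  2
0  1  3  3  0
step 7: 1  2  0  3  0
1  0  2  3  0
2  2  1  2  1
2  3  3  1  2
3  3  2  1  3
0  2  1  1  1
step 8: 1  2  0  3  0
1  0  2  3  0
2  2  1  2  1
2  3  3  1  2
3  3  3  1  3
0  2  1  1  1
step 9: 1  2  0  3  0
1  0  2  3  0
3  3  2  2  1
0  2  1  2  2
1  2  2  2  3
1  3  2  1  1
step 10: 1  2  0  3  0
1  0  2  3  0
3  3  2  2  1
0  2  1  2  2
1  2  3  2  3
1  3  2  1  1
step 11: 1  2  0  3  0
1  0  2  3  0
3  3  2  2  1
0  2  2  2  2
1  3  0  3  3
1  3  3  1  1

0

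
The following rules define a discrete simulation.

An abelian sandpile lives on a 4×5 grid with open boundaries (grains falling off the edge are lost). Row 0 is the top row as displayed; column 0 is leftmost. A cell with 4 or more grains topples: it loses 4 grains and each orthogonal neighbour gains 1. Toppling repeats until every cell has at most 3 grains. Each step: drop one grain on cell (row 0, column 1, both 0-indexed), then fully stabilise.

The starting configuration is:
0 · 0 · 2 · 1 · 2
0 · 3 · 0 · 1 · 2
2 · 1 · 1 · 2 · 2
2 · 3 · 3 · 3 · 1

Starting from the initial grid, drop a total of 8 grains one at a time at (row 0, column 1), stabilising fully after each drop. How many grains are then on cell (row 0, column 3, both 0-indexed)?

step 0: 0 · 0 · 2 · 1 · 2
0 · 3 · 0 · 1 · 2
2 · 1 · 1 · 2 · 2
2 · 3 · 3 · 3 · 1
step 1: 0 · 1 · 2 · 1 · 2
0 · 3 · 0 · 1 · 2
2 · 1 · 1 · 2 · 2
2 · 3 · 3 · 3 · 1
step 2: 0 · 2 · 2 · 1 · 2
0 · 3 · 0 · 1 · 2
2 · 1 · 1 · 2 · 2
2 · 3 · 3 · 3 · 1
step 3: 0 · 3 · 2 · 1 · 2
0 · 3 · 0 · 1 · 2
2 · 1 · 1 · 2 · 2
2 · 3 · 3 · 3 · 1
step 4: 1 · 1 · 3 · 1 · 2
1 · 0 · 1 · 1 · 2
2 · 2 · 1 · 2 · 2
2 · 3 · 3 · 3 · 1
step 5: 1 · 2 · 3 · 1 · 2
1 · 0 · 1 · 1 · 2
2 · 2 · 1 · 2 · 2
2 · 3 · 3 · 3 · 1
step 6: 1 · 3 · 3 · 1 · 2
1 · 0 · 1 · 1 · 2
2 · 2 · 1 · 2 · 2
2 · 3 · 3 · 3 · 1
step 7: 2 · 1 · 0 · 2 · 2
1 · 1 · 2 · 1 · 2
2 · 2 · 1 · 2 · 2
2 · 3 · 3 · 3 · 1
step 8: 2 · 2 · 0 · 2 · 2
1 · 1 · 2 · 1 · 2
2 · 2 · 1 · 2 · 2
2 · 3 · 3 · 3 · 1

2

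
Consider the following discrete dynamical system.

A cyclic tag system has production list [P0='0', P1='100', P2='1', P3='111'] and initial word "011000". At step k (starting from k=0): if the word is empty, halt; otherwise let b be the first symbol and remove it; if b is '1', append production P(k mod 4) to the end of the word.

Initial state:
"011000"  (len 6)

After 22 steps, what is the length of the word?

k=0  "011000"  (len 6)
k=1  "11000"  (len 5)
k=2  "1000100"  (len 7)
k=3  "0001001"  (len 7)
k=4  "001001"  (len 6)
k=5  "01001"  (len 5)
k=6  "1001"  (len 4)
k=7  "0011"  (len 4)
k=8  "011"  (len 3)
k=9  "11"  (len 2)
k=10  "1100"  (len 4)
k=11  "1001"  (len 4)
k=12  "001111"  (len 6)
k=13  "01111"  (len 5)
k=14  "1111"  (len 4)
k=15  "1111"  (len 4)
k=16  "111111"  (len 6)
k=17  "111110"  (len 6)
k=18  "11110100"  (len 8)
k=19  "11101001"  (len 8)
k=20  "1101001111"  (len 10)
k=21  "1010011110"  (len 10)
k=22  "010011110100"  (len 12)

12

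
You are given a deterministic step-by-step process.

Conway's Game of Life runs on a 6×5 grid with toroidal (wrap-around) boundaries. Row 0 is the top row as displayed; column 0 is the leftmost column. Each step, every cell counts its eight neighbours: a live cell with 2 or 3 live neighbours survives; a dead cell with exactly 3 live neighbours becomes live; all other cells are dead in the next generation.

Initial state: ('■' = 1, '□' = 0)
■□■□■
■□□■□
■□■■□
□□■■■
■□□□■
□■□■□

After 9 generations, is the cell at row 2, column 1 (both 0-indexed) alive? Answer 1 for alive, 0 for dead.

gen 0: ■□■□■
■□□■□
■□■■□
□□■■■
■□□□■
□■□■□
gen 1: ■□■□□
■□□□□
■□□□□
□□■□□
■■□□□
□■■■□
gen 2: ■□■■■
■□□□■
□■□□□
■□□□□
■□□■□
□□□■■
gen 3: □■■□□
□□■□□
□■□□■
■■□□■
■□□■□
□■□□□
gen 4: □■■□□
■□■■□
□■■■■
□■■■□
□□■□□
■■□□□
gen 5: □□□■■
■□□□□
□□□□□
■□□□■
■□□■□
■□□□□
gen 6: ■□□□■
□□□□■
■□□□■
■□□□■
■■□□□
■□□■□
gen 7: ■□□■□
□□□■□
□□□■□
□□□□□
□■□□□
□□□□□
gen 8: □□□□■
□□■■□
□□□□□
□□□□□
□□□□□
□□□□□
gen 9: □□□■□
□□□■□
□□□□□
□□□□□
□□□□□
□□□□□

0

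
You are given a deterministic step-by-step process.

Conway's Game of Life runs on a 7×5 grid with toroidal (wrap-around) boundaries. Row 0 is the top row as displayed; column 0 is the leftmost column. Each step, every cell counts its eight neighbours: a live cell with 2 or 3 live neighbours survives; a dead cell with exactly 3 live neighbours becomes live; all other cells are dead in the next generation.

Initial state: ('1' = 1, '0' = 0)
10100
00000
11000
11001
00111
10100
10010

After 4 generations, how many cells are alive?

t=0: 10100
00000
11000
11001
00111
10100
10010
t=1: 01001
10000
01001
00000
00100
10100
10110
t=2: 01111
01001
10000
00000
01000
00101
10110
t=3: 00000
01001
10000
00000
00000
10101
10000
t=4: 10000
10000
10000
00000
00000
11001
11001

9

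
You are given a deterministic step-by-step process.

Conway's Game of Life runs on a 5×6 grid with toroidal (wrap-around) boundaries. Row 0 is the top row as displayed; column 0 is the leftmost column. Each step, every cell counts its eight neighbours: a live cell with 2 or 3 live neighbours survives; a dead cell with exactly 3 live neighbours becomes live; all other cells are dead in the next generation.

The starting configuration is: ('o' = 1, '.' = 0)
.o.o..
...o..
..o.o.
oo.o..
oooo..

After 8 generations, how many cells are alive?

11

t=0: .o.o..
...o..
..o.o.
oo.o..
oooo..
t=1: oo.oo.
...oo.
.oo.o.
o...oo
...oo.
t=2: ......
o.....
ooo...
ooo...
.oo...
t=3: .o....
o.....
..o..o
...o..
o.o...
t=4: oo....
oo....
......
.ooo..
.oo...
t=5: ......
oo....
o.....
.o.o..
...o..
t=6: ......
oo....
o.o...
..o...
..o...
t=7: .o....
oo....
o.o...
..oo..
......
t=8: oo....
o.o...
o.oo..
.ooo..
..o...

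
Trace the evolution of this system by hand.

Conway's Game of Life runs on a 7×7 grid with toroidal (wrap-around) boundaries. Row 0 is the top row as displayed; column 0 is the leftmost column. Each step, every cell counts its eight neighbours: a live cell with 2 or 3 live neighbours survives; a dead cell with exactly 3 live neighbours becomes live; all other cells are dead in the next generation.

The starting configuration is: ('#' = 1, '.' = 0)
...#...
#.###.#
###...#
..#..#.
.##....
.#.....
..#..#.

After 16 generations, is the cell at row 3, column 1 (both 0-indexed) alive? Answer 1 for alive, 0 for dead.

k=0  ...#...
#.###.#
###...#
..#..#.
.##....
.#.....
..#..#.
k=1  .#...##
....###
....#..
...#..#
.##....
.#.....
..#....
k=2  #...#.#
#...#.#
...##.#
..##...
###....
.#.....
###....
k=3  ...#...
....#..
#.#.#.#
#...#..
#..#...
.......
..#...#
k=4  ...#...
....##.
##..#.#
#...##.
.......
.......
.......
k=5  ....#..
#..####
##.#...
##..##.
.......
.......
.......
k=6  ...##.#
####.##
...#...
###.#.#
.......
.......
.......
k=7  .#.##.#
##...##
.......
####...
##.....
.......
.......
k=8  .##.#.#
.##.###
.......
#.#....
#......
.......
.......
k=9  .##.#.#
.##.#.#
#.##.##
.#.....
.#.....
.......
.......
k=10  .##....
....#..
...####
.#....#
.......
.......
.......
k=11  .......
..#.#..
#..##.#
#...#.#
.......
.......
.......
k=12  .......
....##.
##..#.#
#..##.#
.......
.......
.......
k=13  .......
#...###
.#.....
.#.##.#
.......
.......
.......
k=14  .....##
#....##
.###...
#.#....
.......
.......
.......
k=15  #....#.
###.##.
..##...
..##...
.......
.......
.......
k=16  #...##.
#.#.##.
.......
..##...
.......
.......
.......

0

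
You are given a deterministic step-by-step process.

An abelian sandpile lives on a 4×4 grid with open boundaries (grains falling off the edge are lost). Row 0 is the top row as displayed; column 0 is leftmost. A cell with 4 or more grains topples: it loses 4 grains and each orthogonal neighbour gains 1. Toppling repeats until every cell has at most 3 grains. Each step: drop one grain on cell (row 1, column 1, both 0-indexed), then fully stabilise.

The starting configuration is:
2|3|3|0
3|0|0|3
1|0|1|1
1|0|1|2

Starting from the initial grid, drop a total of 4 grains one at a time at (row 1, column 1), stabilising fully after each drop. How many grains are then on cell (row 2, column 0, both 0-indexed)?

2

step 0: 2|3|3|0
3|0|0|3
1|0|1|1
1|0|1|2
step 1: 2|3|3|0
3|1|0|3
1|0|1|1
1|0|1|2
step 2: 2|3|3|0
3|2|0|3
1|0|1|1
1|0|1|2
step 3: 2|3|3|0
3|3|0|3
1|0|1|1
1|0|1|2
step 4: 0|2|0|1
1|2|2|3
2|1|1|1
1|0|1|2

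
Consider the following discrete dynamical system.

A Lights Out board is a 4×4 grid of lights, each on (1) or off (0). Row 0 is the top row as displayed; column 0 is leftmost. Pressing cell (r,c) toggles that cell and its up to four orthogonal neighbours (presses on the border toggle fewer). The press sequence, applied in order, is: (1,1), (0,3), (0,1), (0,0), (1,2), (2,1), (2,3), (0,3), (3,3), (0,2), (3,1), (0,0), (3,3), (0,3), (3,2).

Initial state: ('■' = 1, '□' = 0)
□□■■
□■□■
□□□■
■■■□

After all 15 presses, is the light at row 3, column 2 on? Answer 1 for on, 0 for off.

1

step 0: □□■■
□■□■
□□□■
■■■□
step 1: □■■■
■□■■
□■□■
■■■□
step 2: □■□□
■□■□
□■□■
■■■□
step 3: ■□■□
■■■□
□■□■
■■■□
step 4: □■■□
□■■□
□■□■
■■■□
step 5: □■□□
□□□■
□■■■
■■■□
step 6: □■□□
□■□■
■□□■
■□■□
step 7: □■□□
□■□□
■□■□
■□■■
step 8: □■■■
□■□■
■□■□
■□■■
step 9: □■■■
□■□■
■□■■
■□□□
step 10: □□□□
□■■■
■□■■
■□□□
step 11: □□□□
□■■■
■■■■
□■■□
step 12: ■■□□
■■■■
■■■■
□■■□
step 13: ■■□□
■■■■
■■■□
□■□■
step 14: ■■■■
■■■□
■■■□
□■□■
step 15: ■■■■
■■■□
■■□□
□□■□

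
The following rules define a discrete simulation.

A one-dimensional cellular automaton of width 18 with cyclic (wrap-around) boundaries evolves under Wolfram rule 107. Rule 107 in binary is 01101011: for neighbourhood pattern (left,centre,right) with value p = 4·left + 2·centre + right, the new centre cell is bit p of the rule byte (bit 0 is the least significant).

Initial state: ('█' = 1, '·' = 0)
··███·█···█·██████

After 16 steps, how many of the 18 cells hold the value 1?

k=0  ··███·█···█·██████
k=1  ·██·██··██·██····█
k=2  ██████·██████·███·
k=3  █····███····███·██
k=4  █·████·█·████·███·
k=5  ·██··██·██··███·██
k=6  ███·██████·██·████
k=7  ··███····██████···
k=8  ███·█·████····█·██
k=9  ··██·██··█·███·██·
k=10  ███████·█·██·████·
k=11  █·····██·█████··██
k=12  █·████████···█·██·
k=13  ·██······█·██·████
k=14  ███·█████·█████··█
k=15  ··███···███···█·██
k=16  ·██·█·███·█·██·███

12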